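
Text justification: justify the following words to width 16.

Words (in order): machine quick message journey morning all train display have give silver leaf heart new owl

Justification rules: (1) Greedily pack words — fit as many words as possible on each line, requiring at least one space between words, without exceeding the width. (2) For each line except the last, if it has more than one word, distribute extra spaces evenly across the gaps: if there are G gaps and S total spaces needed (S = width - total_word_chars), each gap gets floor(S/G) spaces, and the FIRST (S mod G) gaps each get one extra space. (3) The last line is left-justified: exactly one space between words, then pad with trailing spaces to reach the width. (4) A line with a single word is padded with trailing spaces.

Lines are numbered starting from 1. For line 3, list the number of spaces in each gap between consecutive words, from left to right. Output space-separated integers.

Answer: 6

Derivation:
Line 1: ['machine', 'quick'] (min_width=13, slack=3)
Line 2: ['message', 'journey'] (min_width=15, slack=1)
Line 3: ['morning', 'all'] (min_width=11, slack=5)
Line 4: ['train', 'display'] (min_width=13, slack=3)
Line 5: ['have', 'give', 'silver'] (min_width=16, slack=0)
Line 6: ['leaf', 'heart', 'new'] (min_width=14, slack=2)
Line 7: ['owl'] (min_width=3, slack=13)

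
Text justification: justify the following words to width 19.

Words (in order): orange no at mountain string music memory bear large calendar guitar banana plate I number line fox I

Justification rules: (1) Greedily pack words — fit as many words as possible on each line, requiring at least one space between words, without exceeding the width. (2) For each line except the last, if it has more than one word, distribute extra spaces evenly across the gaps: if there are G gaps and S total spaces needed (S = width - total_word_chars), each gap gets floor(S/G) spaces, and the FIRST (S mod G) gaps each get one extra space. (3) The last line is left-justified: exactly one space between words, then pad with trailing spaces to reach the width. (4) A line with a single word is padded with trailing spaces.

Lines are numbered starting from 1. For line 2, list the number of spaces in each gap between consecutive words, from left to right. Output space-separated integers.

Line 1: ['orange', 'no', 'at'] (min_width=12, slack=7)
Line 2: ['mountain', 'string'] (min_width=15, slack=4)
Line 3: ['music', 'memory', 'bear'] (min_width=17, slack=2)
Line 4: ['large', 'calendar'] (min_width=14, slack=5)
Line 5: ['guitar', 'banana', 'plate'] (min_width=19, slack=0)
Line 6: ['I', 'number', 'line', 'fox', 'I'] (min_width=19, slack=0)

Answer: 5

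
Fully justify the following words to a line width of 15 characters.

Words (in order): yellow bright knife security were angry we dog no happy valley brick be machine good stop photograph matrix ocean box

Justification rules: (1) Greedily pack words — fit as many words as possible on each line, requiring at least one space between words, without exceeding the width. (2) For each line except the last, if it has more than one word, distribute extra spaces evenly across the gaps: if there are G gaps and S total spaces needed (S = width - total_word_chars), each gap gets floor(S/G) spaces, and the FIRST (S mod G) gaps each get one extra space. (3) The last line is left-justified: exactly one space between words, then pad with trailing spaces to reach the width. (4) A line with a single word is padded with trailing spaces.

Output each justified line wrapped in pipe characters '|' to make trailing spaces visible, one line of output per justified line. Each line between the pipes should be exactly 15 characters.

Answer: |yellow   bright|
|knife  security|
|were  angry  we|
|dog   no  happy|
|valley brick be|
|machine    good|
|stop photograph|
|matrix    ocean|
|box            |

Derivation:
Line 1: ['yellow', 'bright'] (min_width=13, slack=2)
Line 2: ['knife', 'security'] (min_width=14, slack=1)
Line 3: ['were', 'angry', 'we'] (min_width=13, slack=2)
Line 4: ['dog', 'no', 'happy'] (min_width=12, slack=3)
Line 5: ['valley', 'brick', 'be'] (min_width=15, slack=0)
Line 6: ['machine', 'good'] (min_width=12, slack=3)
Line 7: ['stop', 'photograph'] (min_width=15, slack=0)
Line 8: ['matrix', 'ocean'] (min_width=12, slack=3)
Line 9: ['box'] (min_width=3, slack=12)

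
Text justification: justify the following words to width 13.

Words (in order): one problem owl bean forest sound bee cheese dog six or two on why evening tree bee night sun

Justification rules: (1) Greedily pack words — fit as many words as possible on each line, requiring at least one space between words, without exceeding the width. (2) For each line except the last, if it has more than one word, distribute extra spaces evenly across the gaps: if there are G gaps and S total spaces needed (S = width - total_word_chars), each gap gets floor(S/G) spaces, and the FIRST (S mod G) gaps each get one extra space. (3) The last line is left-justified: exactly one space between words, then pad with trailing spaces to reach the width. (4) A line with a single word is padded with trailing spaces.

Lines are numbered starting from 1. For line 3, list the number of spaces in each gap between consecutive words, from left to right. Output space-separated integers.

Line 1: ['one', 'problem'] (min_width=11, slack=2)
Line 2: ['owl', 'bean'] (min_width=8, slack=5)
Line 3: ['forest', 'sound'] (min_width=12, slack=1)
Line 4: ['bee', 'cheese'] (min_width=10, slack=3)
Line 5: ['dog', 'six', 'or'] (min_width=10, slack=3)
Line 6: ['two', 'on', 'why'] (min_width=10, slack=3)
Line 7: ['evening', 'tree'] (min_width=12, slack=1)
Line 8: ['bee', 'night', 'sun'] (min_width=13, slack=0)

Answer: 2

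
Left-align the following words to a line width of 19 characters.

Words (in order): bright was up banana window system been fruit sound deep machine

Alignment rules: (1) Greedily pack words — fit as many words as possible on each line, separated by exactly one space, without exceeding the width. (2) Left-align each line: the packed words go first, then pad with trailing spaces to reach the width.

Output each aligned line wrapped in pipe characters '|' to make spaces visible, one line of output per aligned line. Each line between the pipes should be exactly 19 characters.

Answer: |bright was up      |
|banana window      |
|system been fruit  |
|sound deep machine |

Derivation:
Line 1: ['bright', 'was', 'up'] (min_width=13, slack=6)
Line 2: ['banana', 'window'] (min_width=13, slack=6)
Line 3: ['system', 'been', 'fruit'] (min_width=17, slack=2)
Line 4: ['sound', 'deep', 'machine'] (min_width=18, slack=1)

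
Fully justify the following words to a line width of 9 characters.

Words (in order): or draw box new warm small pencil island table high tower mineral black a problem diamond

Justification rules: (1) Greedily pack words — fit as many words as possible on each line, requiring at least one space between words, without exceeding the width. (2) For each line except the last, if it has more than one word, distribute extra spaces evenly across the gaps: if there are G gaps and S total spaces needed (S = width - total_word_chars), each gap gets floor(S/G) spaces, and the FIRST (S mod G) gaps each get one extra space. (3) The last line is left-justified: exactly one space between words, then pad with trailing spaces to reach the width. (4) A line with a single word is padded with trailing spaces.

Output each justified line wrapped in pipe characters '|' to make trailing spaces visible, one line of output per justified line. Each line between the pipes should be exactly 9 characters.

Line 1: ['or', 'draw'] (min_width=7, slack=2)
Line 2: ['box', 'new'] (min_width=7, slack=2)
Line 3: ['warm'] (min_width=4, slack=5)
Line 4: ['small'] (min_width=5, slack=4)
Line 5: ['pencil'] (min_width=6, slack=3)
Line 6: ['island'] (min_width=6, slack=3)
Line 7: ['table'] (min_width=5, slack=4)
Line 8: ['high'] (min_width=4, slack=5)
Line 9: ['tower'] (min_width=5, slack=4)
Line 10: ['mineral'] (min_width=7, slack=2)
Line 11: ['black', 'a'] (min_width=7, slack=2)
Line 12: ['problem'] (min_width=7, slack=2)
Line 13: ['diamond'] (min_width=7, slack=2)

Answer: |or   draw|
|box   new|
|warm     |
|small    |
|pencil   |
|island   |
|table    |
|high     |
|tower    |
|mineral  |
|black   a|
|problem  |
|diamond  |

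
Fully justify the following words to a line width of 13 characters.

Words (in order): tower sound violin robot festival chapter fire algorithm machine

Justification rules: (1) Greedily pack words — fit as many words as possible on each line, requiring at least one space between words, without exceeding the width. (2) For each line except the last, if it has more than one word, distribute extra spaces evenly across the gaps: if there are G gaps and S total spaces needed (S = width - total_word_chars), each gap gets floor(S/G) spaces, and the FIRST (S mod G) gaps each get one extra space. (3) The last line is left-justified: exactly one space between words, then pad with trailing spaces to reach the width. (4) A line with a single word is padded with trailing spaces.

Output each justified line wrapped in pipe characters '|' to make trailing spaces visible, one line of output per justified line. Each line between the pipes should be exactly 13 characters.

Answer: |tower   sound|
|violin  robot|
|festival     |
|chapter  fire|
|algorithm    |
|machine      |

Derivation:
Line 1: ['tower', 'sound'] (min_width=11, slack=2)
Line 2: ['violin', 'robot'] (min_width=12, slack=1)
Line 3: ['festival'] (min_width=8, slack=5)
Line 4: ['chapter', 'fire'] (min_width=12, slack=1)
Line 5: ['algorithm'] (min_width=9, slack=4)
Line 6: ['machine'] (min_width=7, slack=6)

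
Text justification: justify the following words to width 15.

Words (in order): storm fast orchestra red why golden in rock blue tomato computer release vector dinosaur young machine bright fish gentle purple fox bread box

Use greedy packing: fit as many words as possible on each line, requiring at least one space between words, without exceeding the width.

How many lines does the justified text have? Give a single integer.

Answer: 11

Derivation:
Line 1: ['storm', 'fast'] (min_width=10, slack=5)
Line 2: ['orchestra', 'red'] (min_width=13, slack=2)
Line 3: ['why', 'golden', 'in'] (min_width=13, slack=2)
Line 4: ['rock', 'blue'] (min_width=9, slack=6)
Line 5: ['tomato', 'computer'] (min_width=15, slack=0)
Line 6: ['release', 'vector'] (min_width=14, slack=1)
Line 7: ['dinosaur', 'young'] (min_width=14, slack=1)
Line 8: ['machine', 'bright'] (min_width=14, slack=1)
Line 9: ['fish', 'gentle'] (min_width=11, slack=4)
Line 10: ['purple', 'fox'] (min_width=10, slack=5)
Line 11: ['bread', 'box'] (min_width=9, slack=6)
Total lines: 11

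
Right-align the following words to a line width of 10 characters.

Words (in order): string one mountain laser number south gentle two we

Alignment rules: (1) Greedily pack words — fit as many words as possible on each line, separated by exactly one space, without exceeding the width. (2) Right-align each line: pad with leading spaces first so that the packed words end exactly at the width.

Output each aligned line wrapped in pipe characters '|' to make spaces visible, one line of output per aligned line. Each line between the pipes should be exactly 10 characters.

Answer: |string one|
|  mountain|
|     laser|
|    number|
|     south|
|gentle two|
|        we|

Derivation:
Line 1: ['string', 'one'] (min_width=10, slack=0)
Line 2: ['mountain'] (min_width=8, slack=2)
Line 3: ['laser'] (min_width=5, slack=5)
Line 4: ['number'] (min_width=6, slack=4)
Line 5: ['south'] (min_width=5, slack=5)
Line 6: ['gentle', 'two'] (min_width=10, slack=0)
Line 7: ['we'] (min_width=2, slack=8)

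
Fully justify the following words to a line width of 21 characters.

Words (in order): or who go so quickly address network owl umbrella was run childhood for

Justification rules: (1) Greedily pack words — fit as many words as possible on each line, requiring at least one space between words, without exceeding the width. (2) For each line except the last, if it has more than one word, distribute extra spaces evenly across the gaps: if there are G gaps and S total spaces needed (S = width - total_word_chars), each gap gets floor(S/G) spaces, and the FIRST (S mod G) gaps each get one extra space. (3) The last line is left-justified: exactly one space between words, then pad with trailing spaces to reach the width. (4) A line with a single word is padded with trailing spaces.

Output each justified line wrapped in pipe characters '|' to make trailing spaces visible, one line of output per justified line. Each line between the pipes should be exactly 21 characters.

Answer: |or  who go so quickly|
|address  network  owl|
|umbrella    was   run|
|childhood for        |

Derivation:
Line 1: ['or', 'who', 'go', 'so', 'quickly'] (min_width=20, slack=1)
Line 2: ['address', 'network', 'owl'] (min_width=19, slack=2)
Line 3: ['umbrella', 'was', 'run'] (min_width=16, slack=5)
Line 4: ['childhood', 'for'] (min_width=13, slack=8)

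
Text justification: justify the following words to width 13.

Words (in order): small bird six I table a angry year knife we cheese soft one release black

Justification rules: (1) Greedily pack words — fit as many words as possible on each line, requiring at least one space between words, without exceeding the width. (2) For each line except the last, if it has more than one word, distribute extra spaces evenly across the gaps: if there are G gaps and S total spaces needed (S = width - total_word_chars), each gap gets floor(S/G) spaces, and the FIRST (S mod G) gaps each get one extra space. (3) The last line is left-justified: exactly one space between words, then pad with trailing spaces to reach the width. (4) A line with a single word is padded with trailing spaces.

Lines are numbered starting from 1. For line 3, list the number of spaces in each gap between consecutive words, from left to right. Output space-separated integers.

Answer: 4

Derivation:
Line 1: ['small', 'bird'] (min_width=10, slack=3)
Line 2: ['six', 'I', 'table', 'a'] (min_width=13, slack=0)
Line 3: ['angry', 'year'] (min_width=10, slack=3)
Line 4: ['knife', 'we'] (min_width=8, slack=5)
Line 5: ['cheese', 'soft'] (min_width=11, slack=2)
Line 6: ['one', 'release'] (min_width=11, slack=2)
Line 7: ['black'] (min_width=5, slack=8)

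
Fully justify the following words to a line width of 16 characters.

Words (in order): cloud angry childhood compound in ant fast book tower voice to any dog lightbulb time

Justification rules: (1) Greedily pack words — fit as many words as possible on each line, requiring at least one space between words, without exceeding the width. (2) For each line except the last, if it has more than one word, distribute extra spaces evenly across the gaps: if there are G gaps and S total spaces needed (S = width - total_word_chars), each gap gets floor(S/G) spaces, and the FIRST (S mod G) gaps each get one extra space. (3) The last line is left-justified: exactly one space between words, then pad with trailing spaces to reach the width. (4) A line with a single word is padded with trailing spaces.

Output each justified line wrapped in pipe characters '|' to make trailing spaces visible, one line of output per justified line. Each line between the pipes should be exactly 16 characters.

Line 1: ['cloud', 'angry'] (min_width=11, slack=5)
Line 2: ['childhood'] (min_width=9, slack=7)
Line 3: ['compound', 'in', 'ant'] (min_width=15, slack=1)
Line 4: ['fast', 'book', 'tower'] (min_width=15, slack=1)
Line 5: ['voice', 'to', 'any', 'dog'] (min_width=16, slack=0)
Line 6: ['lightbulb', 'time'] (min_width=14, slack=2)

Answer: |cloud      angry|
|childhood       |
|compound  in ant|
|fast  book tower|
|voice to any dog|
|lightbulb time  |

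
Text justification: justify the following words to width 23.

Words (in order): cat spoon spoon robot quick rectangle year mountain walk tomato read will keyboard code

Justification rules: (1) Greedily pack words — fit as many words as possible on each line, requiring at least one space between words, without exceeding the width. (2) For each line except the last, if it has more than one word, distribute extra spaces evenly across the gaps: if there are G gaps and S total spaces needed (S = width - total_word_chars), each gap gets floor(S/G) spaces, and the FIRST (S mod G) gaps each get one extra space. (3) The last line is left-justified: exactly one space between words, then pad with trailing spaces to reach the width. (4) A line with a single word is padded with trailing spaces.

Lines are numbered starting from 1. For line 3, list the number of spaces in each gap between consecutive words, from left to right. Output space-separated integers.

Answer: 3 2

Derivation:
Line 1: ['cat', 'spoon', 'spoon', 'robot'] (min_width=21, slack=2)
Line 2: ['quick', 'rectangle', 'year'] (min_width=20, slack=3)
Line 3: ['mountain', 'walk', 'tomato'] (min_width=20, slack=3)
Line 4: ['read', 'will', 'keyboard', 'code'] (min_width=23, slack=0)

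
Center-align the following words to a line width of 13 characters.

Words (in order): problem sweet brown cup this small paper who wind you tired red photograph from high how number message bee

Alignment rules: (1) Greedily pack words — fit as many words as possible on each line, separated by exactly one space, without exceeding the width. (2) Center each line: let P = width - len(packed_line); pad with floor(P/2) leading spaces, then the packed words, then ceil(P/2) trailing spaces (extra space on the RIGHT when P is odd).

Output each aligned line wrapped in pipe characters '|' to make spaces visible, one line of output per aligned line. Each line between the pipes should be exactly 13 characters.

Line 1: ['problem', 'sweet'] (min_width=13, slack=0)
Line 2: ['brown', 'cup'] (min_width=9, slack=4)
Line 3: ['this', 'small'] (min_width=10, slack=3)
Line 4: ['paper', 'who'] (min_width=9, slack=4)
Line 5: ['wind', 'you'] (min_width=8, slack=5)
Line 6: ['tired', 'red'] (min_width=9, slack=4)
Line 7: ['photograph'] (min_width=10, slack=3)
Line 8: ['from', 'high', 'how'] (min_width=13, slack=0)
Line 9: ['number'] (min_width=6, slack=7)
Line 10: ['message', 'bee'] (min_width=11, slack=2)

Answer: |problem sweet|
|  brown cup  |
| this small  |
|  paper who  |
|  wind you   |
|  tired red  |
| photograph  |
|from high how|
|   number    |
| message bee |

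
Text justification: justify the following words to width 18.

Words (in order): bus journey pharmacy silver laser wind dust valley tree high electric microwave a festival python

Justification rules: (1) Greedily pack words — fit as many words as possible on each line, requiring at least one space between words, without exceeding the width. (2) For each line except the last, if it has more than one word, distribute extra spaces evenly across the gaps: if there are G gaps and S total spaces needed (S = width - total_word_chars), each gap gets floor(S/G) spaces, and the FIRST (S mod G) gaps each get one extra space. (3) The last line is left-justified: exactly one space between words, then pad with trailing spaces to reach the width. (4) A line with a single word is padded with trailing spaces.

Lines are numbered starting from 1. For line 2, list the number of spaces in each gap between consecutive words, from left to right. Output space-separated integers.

Line 1: ['bus', 'journey'] (min_width=11, slack=7)
Line 2: ['pharmacy', 'silver'] (min_width=15, slack=3)
Line 3: ['laser', 'wind', 'dust'] (min_width=15, slack=3)
Line 4: ['valley', 'tree', 'high'] (min_width=16, slack=2)
Line 5: ['electric', 'microwave'] (min_width=18, slack=0)
Line 6: ['a', 'festival', 'python'] (min_width=17, slack=1)

Answer: 4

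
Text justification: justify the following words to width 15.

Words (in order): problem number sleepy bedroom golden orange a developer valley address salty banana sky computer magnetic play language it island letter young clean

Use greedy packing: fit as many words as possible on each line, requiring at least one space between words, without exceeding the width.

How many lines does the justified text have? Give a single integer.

Answer: 11

Derivation:
Line 1: ['problem', 'number'] (min_width=14, slack=1)
Line 2: ['sleepy', 'bedroom'] (min_width=14, slack=1)
Line 3: ['golden', 'orange', 'a'] (min_width=15, slack=0)
Line 4: ['developer'] (min_width=9, slack=6)
Line 5: ['valley', 'address'] (min_width=14, slack=1)
Line 6: ['salty', 'banana'] (min_width=12, slack=3)
Line 7: ['sky', 'computer'] (min_width=12, slack=3)
Line 8: ['magnetic', 'play'] (min_width=13, slack=2)
Line 9: ['language', 'it'] (min_width=11, slack=4)
Line 10: ['island', 'letter'] (min_width=13, slack=2)
Line 11: ['young', 'clean'] (min_width=11, slack=4)
Total lines: 11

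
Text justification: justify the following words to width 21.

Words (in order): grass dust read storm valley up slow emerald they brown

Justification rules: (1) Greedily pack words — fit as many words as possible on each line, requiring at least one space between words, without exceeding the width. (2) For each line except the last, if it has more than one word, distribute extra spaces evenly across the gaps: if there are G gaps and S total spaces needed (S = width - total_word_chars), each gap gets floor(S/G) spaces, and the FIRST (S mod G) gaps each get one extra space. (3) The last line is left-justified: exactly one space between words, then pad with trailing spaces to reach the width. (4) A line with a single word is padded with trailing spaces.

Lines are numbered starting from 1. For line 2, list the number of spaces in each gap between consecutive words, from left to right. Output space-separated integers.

Line 1: ['grass', 'dust', 'read', 'storm'] (min_width=21, slack=0)
Line 2: ['valley', 'up', 'slow'] (min_width=14, slack=7)
Line 3: ['emerald', 'they', 'brown'] (min_width=18, slack=3)

Answer: 5 4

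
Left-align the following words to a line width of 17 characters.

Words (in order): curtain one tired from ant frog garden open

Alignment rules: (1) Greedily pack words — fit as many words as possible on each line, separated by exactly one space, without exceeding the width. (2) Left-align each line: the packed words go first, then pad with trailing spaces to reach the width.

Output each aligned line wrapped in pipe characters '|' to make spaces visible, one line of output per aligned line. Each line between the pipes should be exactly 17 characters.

Answer: |curtain one tired|
|from ant frog    |
|garden open      |

Derivation:
Line 1: ['curtain', 'one', 'tired'] (min_width=17, slack=0)
Line 2: ['from', 'ant', 'frog'] (min_width=13, slack=4)
Line 3: ['garden', 'open'] (min_width=11, slack=6)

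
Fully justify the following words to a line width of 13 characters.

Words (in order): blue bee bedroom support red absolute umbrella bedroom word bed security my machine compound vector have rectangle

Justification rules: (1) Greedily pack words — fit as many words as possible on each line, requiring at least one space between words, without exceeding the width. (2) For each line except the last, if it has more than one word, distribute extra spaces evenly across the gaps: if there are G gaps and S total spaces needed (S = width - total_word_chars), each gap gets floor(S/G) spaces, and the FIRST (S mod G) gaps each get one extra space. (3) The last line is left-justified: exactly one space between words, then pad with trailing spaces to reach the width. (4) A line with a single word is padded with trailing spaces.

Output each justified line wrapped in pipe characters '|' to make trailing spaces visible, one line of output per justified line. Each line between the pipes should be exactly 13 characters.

Line 1: ['blue', 'bee'] (min_width=8, slack=5)
Line 2: ['bedroom'] (min_width=7, slack=6)
Line 3: ['support', 'red'] (min_width=11, slack=2)
Line 4: ['absolute'] (min_width=8, slack=5)
Line 5: ['umbrella'] (min_width=8, slack=5)
Line 6: ['bedroom', 'word'] (min_width=12, slack=1)
Line 7: ['bed', 'security'] (min_width=12, slack=1)
Line 8: ['my', 'machine'] (min_width=10, slack=3)
Line 9: ['compound'] (min_width=8, slack=5)
Line 10: ['vector', 'have'] (min_width=11, slack=2)
Line 11: ['rectangle'] (min_width=9, slack=4)

Answer: |blue      bee|
|bedroom      |
|support   red|
|absolute     |
|umbrella     |
|bedroom  word|
|bed  security|
|my    machine|
|compound     |
|vector   have|
|rectangle    |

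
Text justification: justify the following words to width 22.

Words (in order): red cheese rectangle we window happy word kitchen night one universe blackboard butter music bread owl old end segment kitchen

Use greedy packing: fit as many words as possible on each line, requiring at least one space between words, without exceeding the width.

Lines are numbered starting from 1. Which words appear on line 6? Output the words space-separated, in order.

Answer: old end segment

Derivation:
Line 1: ['red', 'cheese', 'rectangle'] (min_width=20, slack=2)
Line 2: ['we', 'window', 'happy', 'word'] (min_width=20, slack=2)
Line 3: ['kitchen', 'night', 'one'] (min_width=17, slack=5)
Line 4: ['universe', 'blackboard'] (min_width=19, slack=3)
Line 5: ['butter', 'music', 'bread', 'owl'] (min_width=22, slack=0)
Line 6: ['old', 'end', 'segment'] (min_width=15, slack=7)
Line 7: ['kitchen'] (min_width=7, slack=15)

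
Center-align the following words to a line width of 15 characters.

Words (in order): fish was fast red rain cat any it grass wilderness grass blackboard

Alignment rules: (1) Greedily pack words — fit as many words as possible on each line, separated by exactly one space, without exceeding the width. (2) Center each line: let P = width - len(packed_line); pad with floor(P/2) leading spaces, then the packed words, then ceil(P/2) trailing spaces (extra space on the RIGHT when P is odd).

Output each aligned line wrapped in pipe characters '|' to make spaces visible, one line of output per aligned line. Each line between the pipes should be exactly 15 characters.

Line 1: ['fish', 'was', 'fast'] (min_width=13, slack=2)
Line 2: ['red', 'rain', 'cat'] (min_width=12, slack=3)
Line 3: ['any', 'it', 'grass'] (min_width=12, slack=3)
Line 4: ['wilderness'] (min_width=10, slack=5)
Line 5: ['grass'] (min_width=5, slack=10)
Line 6: ['blackboard'] (min_width=10, slack=5)

Answer: | fish was fast |
| red rain cat  |
| any it grass  |
|  wilderness   |
|     grass     |
|  blackboard   |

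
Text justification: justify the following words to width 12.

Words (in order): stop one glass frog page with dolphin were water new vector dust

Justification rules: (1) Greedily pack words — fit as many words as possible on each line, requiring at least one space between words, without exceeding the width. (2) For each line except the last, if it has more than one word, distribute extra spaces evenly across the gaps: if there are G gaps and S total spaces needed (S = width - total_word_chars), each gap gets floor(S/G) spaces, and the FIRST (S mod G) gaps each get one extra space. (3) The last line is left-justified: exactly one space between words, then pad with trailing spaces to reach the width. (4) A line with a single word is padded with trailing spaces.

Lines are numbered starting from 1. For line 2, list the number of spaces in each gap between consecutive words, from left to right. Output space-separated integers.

Answer: 3

Derivation:
Line 1: ['stop', 'one'] (min_width=8, slack=4)
Line 2: ['glass', 'frog'] (min_width=10, slack=2)
Line 3: ['page', 'with'] (min_width=9, slack=3)
Line 4: ['dolphin', 'were'] (min_width=12, slack=0)
Line 5: ['water', 'new'] (min_width=9, slack=3)
Line 6: ['vector', 'dust'] (min_width=11, slack=1)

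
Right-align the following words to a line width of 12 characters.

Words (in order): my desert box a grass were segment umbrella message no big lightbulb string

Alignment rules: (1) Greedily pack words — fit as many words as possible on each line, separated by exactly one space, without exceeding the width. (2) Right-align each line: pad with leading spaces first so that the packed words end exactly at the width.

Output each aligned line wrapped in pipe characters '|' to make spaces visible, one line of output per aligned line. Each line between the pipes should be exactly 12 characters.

Answer: |   my desert|
| box a grass|
|were segment|
|    umbrella|
|  message no|
|         big|
|   lightbulb|
|      string|

Derivation:
Line 1: ['my', 'desert'] (min_width=9, slack=3)
Line 2: ['box', 'a', 'grass'] (min_width=11, slack=1)
Line 3: ['were', 'segment'] (min_width=12, slack=0)
Line 4: ['umbrella'] (min_width=8, slack=4)
Line 5: ['message', 'no'] (min_width=10, slack=2)
Line 6: ['big'] (min_width=3, slack=9)
Line 7: ['lightbulb'] (min_width=9, slack=3)
Line 8: ['string'] (min_width=6, slack=6)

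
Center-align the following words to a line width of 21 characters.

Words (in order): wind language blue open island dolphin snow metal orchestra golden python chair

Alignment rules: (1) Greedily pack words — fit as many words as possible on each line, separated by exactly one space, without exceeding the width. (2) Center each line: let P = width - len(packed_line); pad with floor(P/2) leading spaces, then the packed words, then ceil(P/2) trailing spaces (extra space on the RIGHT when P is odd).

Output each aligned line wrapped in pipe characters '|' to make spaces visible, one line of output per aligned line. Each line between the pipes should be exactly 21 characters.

Answer: | wind language blue  |
| open island dolphin |
|snow metal orchestra |
| golden python chair |

Derivation:
Line 1: ['wind', 'language', 'blue'] (min_width=18, slack=3)
Line 2: ['open', 'island', 'dolphin'] (min_width=19, slack=2)
Line 3: ['snow', 'metal', 'orchestra'] (min_width=20, slack=1)
Line 4: ['golden', 'python', 'chair'] (min_width=19, slack=2)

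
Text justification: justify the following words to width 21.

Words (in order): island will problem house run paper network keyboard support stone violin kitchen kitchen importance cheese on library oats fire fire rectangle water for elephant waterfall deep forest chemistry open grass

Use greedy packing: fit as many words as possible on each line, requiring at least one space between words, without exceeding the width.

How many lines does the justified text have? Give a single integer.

Line 1: ['island', 'will', 'problem'] (min_width=19, slack=2)
Line 2: ['house', 'run', 'paper'] (min_width=15, slack=6)
Line 3: ['network', 'keyboard'] (min_width=16, slack=5)
Line 4: ['support', 'stone', 'violin'] (min_width=20, slack=1)
Line 5: ['kitchen', 'kitchen'] (min_width=15, slack=6)
Line 6: ['importance', 'cheese', 'on'] (min_width=20, slack=1)
Line 7: ['library', 'oats', 'fire'] (min_width=17, slack=4)
Line 8: ['fire', 'rectangle', 'water'] (min_width=20, slack=1)
Line 9: ['for', 'elephant'] (min_width=12, slack=9)
Line 10: ['waterfall', 'deep', 'forest'] (min_width=21, slack=0)
Line 11: ['chemistry', 'open', 'grass'] (min_width=20, slack=1)
Total lines: 11

Answer: 11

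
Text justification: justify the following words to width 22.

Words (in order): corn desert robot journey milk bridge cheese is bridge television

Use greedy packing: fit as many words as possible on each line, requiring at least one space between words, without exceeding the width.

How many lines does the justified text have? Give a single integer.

Answer: 4

Derivation:
Line 1: ['corn', 'desert', 'robot'] (min_width=17, slack=5)
Line 2: ['journey', 'milk', 'bridge'] (min_width=19, slack=3)
Line 3: ['cheese', 'is', 'bridge'] (min_width=16, slack=6)
Line 4: ['television'] (min_width=10, slack=12)
Total lines: 4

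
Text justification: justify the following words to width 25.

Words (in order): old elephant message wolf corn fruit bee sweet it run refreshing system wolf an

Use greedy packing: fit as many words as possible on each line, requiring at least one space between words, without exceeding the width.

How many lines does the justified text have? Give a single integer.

Line 1: ['old', 'elephant', 'message', 'wolf'] (min_width=25, slack=0)
Line 2: ['corn', 'fruit', 'bee', 'sweet', 'it'] (min_width=23, slack=2)
Line 3: ['run', 'refreshing', 'system'] (min_width=21, slack=4)
Line 4: ['wolf', 'an'] (min_width=7, slack=18)
Total lines: 4

Answer: 4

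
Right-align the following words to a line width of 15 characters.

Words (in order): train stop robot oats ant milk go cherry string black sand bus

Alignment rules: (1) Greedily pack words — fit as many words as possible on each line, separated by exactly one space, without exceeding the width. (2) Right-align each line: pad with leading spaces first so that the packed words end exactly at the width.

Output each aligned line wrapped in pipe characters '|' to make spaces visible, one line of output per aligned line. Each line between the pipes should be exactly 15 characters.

Line 1: ['train', 'stop'] (min_width=10, slack=5)
Line 2: ['robot', 'oats', 'ant'] (min_width=14, slack=1)
Line 3: ['milk', 'go', 'cherry'] (min_width=14, slack=1)
Line 4: ['string', 'black'] (min_width=12, slack=3)
Line 5: ['sand', 'bus'] (min_width=8, slack=7)

Answer: |     train stop|
| robot oats ant|
| milk go cherry|
|   string black|
|       sand bus|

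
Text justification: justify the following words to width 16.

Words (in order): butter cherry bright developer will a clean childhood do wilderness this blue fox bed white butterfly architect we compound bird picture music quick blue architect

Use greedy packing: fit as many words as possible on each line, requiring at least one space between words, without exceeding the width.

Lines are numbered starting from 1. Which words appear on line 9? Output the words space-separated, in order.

Answer: compound bird

Derivation:
Line 1: ['butter', 'cherry'] (min_width=13, slack=3)
Line 2: ['bright', 'developer'] (min_width=16, slack=0)
Line 3: ['will', 'a', 'clean'] (min_width=12, slack=4)
Line 4: ['childhood', 'do'] (min_width=12, slack=4)
Line 5: ['wilderness', 'this'] (min_width=15, slack=1)
Line 6: ['blue', 'fox', 'bed'] (min_width=12, slack=4)
Line 7: ['white', 'butterfly'] (min_width=15, slack=1)
Line 8: ['architect', 'we'] (min_width=12, slack=4)
Line 9: ['compound', 'bird'] (min_width=13, slack=3)
Line 10: ['picture', 'music'] (min_width=13, slack=3)
Line 11: ['quick', 'blue'] (min_width=10, slack=6)
Line 12: ['architect'] (min_width=9, slack=7)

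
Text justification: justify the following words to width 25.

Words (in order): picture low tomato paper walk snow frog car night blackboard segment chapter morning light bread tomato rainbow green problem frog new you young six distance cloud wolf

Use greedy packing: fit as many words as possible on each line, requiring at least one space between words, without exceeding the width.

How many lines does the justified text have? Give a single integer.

Line 1: ['picture', 'low', 'tomato', 'paper'] (min_width=24, slack=1)
Line 2: ['walk', 'snow', 'frog', 'car', 'night'] (min_width=24, slack=1)
Line 3: ['blackboard', 'segment'] (min_width=18, slack=7)
Line 4: ['chapter', 'morning', 'light'] (min_width=21, slack=4)
Line 5: ['bread', 'tomato', 'rainbow'] (min_width=20, slack=5)
Line 6: ['green', 'problem', 'frog', 'new'] (min_width=22, slack=3)
Line 7: ['you', 'young', 'six', 'distance'] (min_width=22, slack=3)
Line 8: ['cloud', 'wolf'] (min_width=10, slack=15)
Total lines: 8

Answer: 8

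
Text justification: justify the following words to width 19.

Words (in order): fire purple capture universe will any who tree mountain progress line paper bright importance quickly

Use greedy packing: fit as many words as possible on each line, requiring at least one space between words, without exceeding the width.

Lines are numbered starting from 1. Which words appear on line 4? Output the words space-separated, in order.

Line 1: ['fire', 'purple', 'capture'] (min_width=19, slack=0)
Line 2: ['universe', 'will', 'any'] (min_width=17, slack=2)
Line 3: ['who', 'tree', 'mountain'] (min_width=17, slack=2)
Line 4: ['progress', 'line', 'paper'] (min_width=19, slack=0)
Line 5: ['bright', 'importance'] (min_width=17, slack=2)
Line 6: ['quickly'] (min_width=7, slack=12)

Answer: progress line paper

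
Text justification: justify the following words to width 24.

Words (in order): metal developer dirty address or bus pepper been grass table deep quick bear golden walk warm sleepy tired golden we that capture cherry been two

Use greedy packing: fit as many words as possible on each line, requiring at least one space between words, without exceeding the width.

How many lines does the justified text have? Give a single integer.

Answer: 7

Derivation:
Line 1: ['metal', 'developer', 'dirty'] (min_width=21, slack=3)
Line 2: ['address', 'or', 'bus', 'pepper'] (min_width=21, slack=3)
Line 3: ['been', 'grass', 'table', 'deep'] (min_width=21, slack=3)
Line 4: ['quick', 'bear', 'golden', 'walk'] (min_width=22, slack=2)
Line 5: ['warm', 'sleepy', 'tired', 'golden'] (min_width=24, slack=0)
Line 6: ['we', 'that', 'capture', 'cherry'] (min_width=22, slack=2)
Line 7: ['been', 'two'] (min_width=8, slack=16)
Total lines: 7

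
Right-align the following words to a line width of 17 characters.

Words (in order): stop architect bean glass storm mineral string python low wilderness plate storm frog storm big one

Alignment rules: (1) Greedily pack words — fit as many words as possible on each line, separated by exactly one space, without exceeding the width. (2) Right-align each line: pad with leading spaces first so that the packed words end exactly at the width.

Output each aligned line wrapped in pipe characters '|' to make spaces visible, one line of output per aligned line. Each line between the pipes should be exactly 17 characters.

Line 1: ['stop', 'architect'] (min_width=14, slack=3)
Line 2: ['bean', 'glass', 'storm'] (min_width=16, slack=1)
Line 3: ['mineral', 'string'] (min_width=14, slack=3)
Line 4: ['python', 'low'] (min_width=10, slack=7)
Line 5: ['wilderness', 'plate'] (min_width=16, slack=1)
Line 6: ['storm', 'frog', 'storm'] (min_width=16, slack=1)
Line 7: ['big', 'one'] (min_width=7, slack=10)

Answer: |   stop architect|
| bean glass storm|
|   mineral string|
|       python low|
| wilderness plate|
| storm frog storm|
|          big one|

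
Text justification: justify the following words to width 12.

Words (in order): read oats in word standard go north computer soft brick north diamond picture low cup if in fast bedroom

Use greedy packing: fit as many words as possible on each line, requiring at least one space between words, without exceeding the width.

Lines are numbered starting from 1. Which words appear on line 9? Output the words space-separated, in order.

Line 1: ['read', 'oats', 'in'] (min_width=12, slack=0)
Line 2: ['word'] (min_width=4, slack=8)
Line 3: ['standard', 'go'] (min_width=11, slack=1)
Line 4: ['north'] (min_width=5, slack=7)
Line 5: ['computer'] (min_width=8, slack=4)
Line 6: ['soft', 'brick'] (min_width=10, slack=2)
Line 7: ['north'] (min_width=5, slack=7)
Line 8: ['diamond'] (min_width=7, slack=5)
Line 9: ['picture', 'low'] (min_width=11, slack=1)
Line 10: ['cup', 'if', 'in'] (min_width=9, slack=3)
Line 11: ['fast', 'bedroom'] (min_width=12, slack=0)

Answer: picture low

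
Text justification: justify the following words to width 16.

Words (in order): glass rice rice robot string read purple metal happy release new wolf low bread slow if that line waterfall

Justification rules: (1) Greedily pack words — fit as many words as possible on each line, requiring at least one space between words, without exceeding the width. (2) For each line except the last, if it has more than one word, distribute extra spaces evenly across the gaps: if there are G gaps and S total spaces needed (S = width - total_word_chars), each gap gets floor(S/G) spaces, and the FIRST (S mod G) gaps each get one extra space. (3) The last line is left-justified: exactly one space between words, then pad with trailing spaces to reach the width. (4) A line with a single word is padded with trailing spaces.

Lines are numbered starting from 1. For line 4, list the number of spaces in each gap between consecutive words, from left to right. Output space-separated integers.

Answer: 6

Derivation:
Line 1: ['glass', 'rice', 'rice'] (min_width=15, slack=1)
Line 2: ['robot', 'string'] (min_width=12, slack=4)
Line 3: ['read', 'purple'] (min_width=11, slack=5)
Line 4: ['metal', 'happy'] (min_width=11, slack=5)
Line 5: ['release', 'new', 'wolf'] (min_width=16, slack=0)
Line 6: ['low', 'bread', 'slow'] (min_width=14, slack=2)
Line 7: ['if', 'that', 'line'] (min_width=12, slack=4)
Line 8: ['waterfall'] (min_width=9, slack=7)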